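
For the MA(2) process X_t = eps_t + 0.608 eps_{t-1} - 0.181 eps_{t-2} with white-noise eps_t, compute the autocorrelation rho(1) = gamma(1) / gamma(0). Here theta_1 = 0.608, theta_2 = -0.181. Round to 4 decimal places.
\rho(1) = 0.3551

For an MA(q) process with theta_0 = 1, the autocovariance is
  gamma(k) = sigma^2 * sum_{i=0..q-k} theta_i * theta_{i+k},
and rho(k) = gamma(k) / gamma(0). Sigma^2 cancels.
  numerator   = (1)*(0.608) + (0.608)*(-0.181) = 0.497952.
  denominator = (1)^2 + (0.608)^2 + (-0.181)^2 = 1.402425.
  rho(1) = 0.497952 / 1.402425 = 0.3551.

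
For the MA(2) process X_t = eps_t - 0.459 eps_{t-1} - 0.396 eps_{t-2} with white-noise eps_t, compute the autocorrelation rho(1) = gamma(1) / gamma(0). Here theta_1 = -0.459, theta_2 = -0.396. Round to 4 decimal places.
\rho(1) = -0.2027

For an MA(q) process with theta_0 = 1, the autocovariance is
  gamma(k) = sigma^2 * sum_{i=0..q-k} theta_i * theta_{i+k},
and rho(k) = gamma(k) / gamma(0). Sigma^2 cancels.
  numerator   = (1)*(-0.459) + (-0.459)*(-0.396) = -0.277236.
  denominator = (1)^2 + (-0.459)^2 + (-0.396)^2 = 1.367497.
  rho(1) = -0.277236 / 1.367497 = -0.2027.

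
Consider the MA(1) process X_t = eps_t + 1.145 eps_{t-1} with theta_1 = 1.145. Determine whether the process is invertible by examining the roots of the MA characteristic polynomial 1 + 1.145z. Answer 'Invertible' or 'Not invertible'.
\text{Not invertible}

The MA(q) characteristic polynomial is P(z) = 1 + 1.145z.
Invertibility requires all roots to lie outside the unit circle, i.e. |z| > 1 for every root.
This is linear in z: 1 + (1.145) z = 0  =>  z = -1/(1.145) = -0.873362,  |z| = 0.873362.
Moduli of all roots: 0.8734.
All moduli strictly greater than 1? No.
Verdict: Not invertible.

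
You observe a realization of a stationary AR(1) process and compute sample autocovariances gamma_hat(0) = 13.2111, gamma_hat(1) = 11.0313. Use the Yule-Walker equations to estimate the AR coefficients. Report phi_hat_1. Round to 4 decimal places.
\hat\phi_{1} = 0.8350

The Yule-Walker equations for an AR(p) process read, in matrix form,
  Gamma_p phi = r_p,   with   (Gamma_p)_{ij} = gamma(|i - j|),
                       (r_p)_i = gamma(i),   i,j = 1..p.
Substitute the sample gammas (Toeplitz matrix and right-hand side of size 1):
  Gamma_p = [[13.2111]]
  r_p     = [11.0313]
With p = 1 this is the single equation gamma(0) phi_1 = gamma(1):
  phi_hat_1 = gamma(1) / gamma(0) = 11.0313 / 13.2111 = 0.8350.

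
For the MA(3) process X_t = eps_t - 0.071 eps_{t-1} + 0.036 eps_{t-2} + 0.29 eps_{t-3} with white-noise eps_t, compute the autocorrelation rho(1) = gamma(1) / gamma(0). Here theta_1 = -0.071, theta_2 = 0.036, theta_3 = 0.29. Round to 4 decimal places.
\rho(1) = -0.0579

For an MA(q) process with theta_0 = 1, the autocovariance is
  gamma(k) = sigma^2 * sum_{i=0..q-k} theta_i * theta_{i+k},
and rho(k) = gamma(k) / gamma(0). Sigma^2 cancels.
  numerator   = (1)*(-0.071) + (-0.071)*(0.036) + (0.036)*(0.29) = -0.063116.
  denominator = (1)^2 + (-0.071)^2 + (0.036)^2 + (0.29)^2 = 1.090437.
  rho(1) = -0.063116 / 1.090437 = -0.0579.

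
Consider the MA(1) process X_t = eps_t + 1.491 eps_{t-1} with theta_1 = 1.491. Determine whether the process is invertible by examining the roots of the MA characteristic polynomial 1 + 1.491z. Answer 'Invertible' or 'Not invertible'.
\text{Not invertible}

The MA(q) characteristic polynomial is P(z) = 1 + 1.491z.
Invertibility requires all roots to lie outside the unit circle, i.e. |z| > 1 for every root.
This is linear in z: 1 + (1.491) z = 0  =>  z = -1/(1.491) = -0.670691,  |z| = 0.670691.
Moduli of all roots: 0.6707.
All moduli strictly greater than 1? No.
Verdict: Not invertible.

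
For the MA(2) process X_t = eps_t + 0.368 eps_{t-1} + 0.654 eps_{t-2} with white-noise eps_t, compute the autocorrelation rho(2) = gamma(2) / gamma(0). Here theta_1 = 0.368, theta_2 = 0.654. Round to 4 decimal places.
\rho(2) = 0.4184

For an MA(q) process with theta_0 = 1, the autocovariance is
  gamma(k) = sigma^2 * sum_{i=0..q-k} theta_i * theta_{i+k},
and rho(k) = gamma(k) / gamma(0). Sigma^2 cancels.
  numerator   = (1)*(0.654) = 0.654.
  denominator = (1)^2 + (0.368)^2 + (0.654)^2 = 1.56314.
  rho(2) = 0.654 / 1.56314 = 0.4184.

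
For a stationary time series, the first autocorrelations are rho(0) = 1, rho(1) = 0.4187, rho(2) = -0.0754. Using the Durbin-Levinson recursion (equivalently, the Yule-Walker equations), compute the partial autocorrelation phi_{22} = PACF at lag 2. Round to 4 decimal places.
\phi_{22} = -0.3040

The PACF at lag k is phi_{kk}, the last component of the solution
to the Yule-Walker system G_k phi = r_k where
  (G_k)_{ij} = rho(|i - j|), (r_k)_i = rho(i), i,j = 1..k.
Equivalently, Durbin-Levinson gives phi_{kk} iteratively:
  phi_{11} = rho(1)
  phi_{kk} = [rho(k) - sum_{j=1..k-1} phi_{k-1,j} rho(k-j)]
            / [1 - sum_{j=1..k-1} phi_{k-1,j} rho(j)],
  phi_{k,j} = phi_{k-1,j} - phi_{kk} phi_{k-1,k-j},  j = 1..k-1.
Step k = 1:
  phi_11 = rho(1) = 0.4187.
Step k = 2:
  phi_22 = [rho(2) - phi_11 rho(1)] / [1 - phi_11 rho(1)] = [-0.0754 - (0.4187)(0.4187)] / [1 - (0.4187)(0.4187)]
         = -0.25070969 / 0.82469031 = -0.304.
Therefore phi_{22} = -0.3040.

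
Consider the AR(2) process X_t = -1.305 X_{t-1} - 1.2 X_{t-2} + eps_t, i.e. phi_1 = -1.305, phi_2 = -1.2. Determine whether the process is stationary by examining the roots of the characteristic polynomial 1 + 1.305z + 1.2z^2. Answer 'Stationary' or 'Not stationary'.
\text{Not stationary}

The AR(p) characteristic polynomial is P(z) = 1 + 1.305z + 1.2z^2.
Stationarity requires all roots to lie outside the unit circle, i.e. |z| > 1 for every root.
Set 1 + (1.305) z + (1.2) z^2 = 0, i.e. a z^2 + b z + c = 0 with a = 1.2, b = 1.305, c = 1.
Discriminant D = b^2 - 4ac = (1.305)^2 - 4*(1.2)*1 = 1.703025 - (4.8) = -3.096975.
D < 0, so the roots are the complex-conjugate pair z = (-b +/- i sqrt(-D)) / (2a) = -0.5437 +/- 0.7333i.
For a conjugate pair |z|^2 = z * conj(z) = (product of roots) = c/a = 1/(1.2) = 0.833333, so |z| = sqrt(0.833333) = 0.9129 for both roots.
Moduli of all roots: 0.9129, 0.9129.
All moduli strictly greater than 1? No.
Verdict: Not stationary.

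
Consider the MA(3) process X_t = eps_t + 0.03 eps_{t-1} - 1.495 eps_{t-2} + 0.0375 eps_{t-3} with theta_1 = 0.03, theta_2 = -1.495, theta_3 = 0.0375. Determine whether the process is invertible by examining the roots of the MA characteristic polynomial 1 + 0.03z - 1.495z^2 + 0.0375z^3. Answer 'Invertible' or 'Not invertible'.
\text{Not invertible}

The MA(q) characteristic polynomial is P(z) = 1 + 0.03z - 1.495z^2 + 0.0375z^3.
Invertibility requires all roots to lie outside the unit circle, i.e. |z| > 1 for every root.
Degree 3: look for a simple real root z0 first, then factor out (1 - z/z0) and solve the remaining quadratic.
Testing z0 = -0.8: P(-0.8) = 1 + (0.03)(-0.8) + (-1.495)(-0.8)^2 + (0.0375)(-0.8)^3
  = 1 + (-0.024) + (-0.9568) + (-0.0192) = 0.  So z_0 = -0.8 is a root, |z_0| = 0.8.
Divide out the factor (1 + 1.25 z) = (1 - z/z0) (since 1/z0 = -1.25):
  P(z) = (1 + 1.25 z)(1 + (-1.22) z + (0.03) z^2)
  [check: z-coef -1.22 - (-1.25) = 0.03; z^2-coef 0.03 - (-1.25)(-1.22) = -1.495; z^3-coef -(-1.25)(0.03) = 0.0375.]
Remaining roots from the quadratic factor 1 + (-1.22) z + (0.03) z^2:
  Set 1 + (-1.22) z + (0.03) z^2 = 0, i.e. a z^2 + b z + c = 0 with a = 0.03, b = -1.22, c = 1.
  Discriminant D = b^2 - 4ac = (-1.22)^2 - 4*(0.03)*1 = 1.4884 - (0.12) = 1.3684.
  D >= 0, so the roots are real: z = (-b +/- sqrt(D)) / (2a) = (1.22 +/- 1.169786) / (0.06).
    z_1 = (1.22 + 1.169786) / (0.06) = 39.8298,   |z_1| = 39.8298.
    z_2 = (1.22 - 1.169786) / (0.06) = 0.8369,   |z_2| = 0.8369.
Moduli of all roots: 0.8000, 39.8298, 0.8369.
All moduli strictly greater than 1? No.
Verdict: Not invertible.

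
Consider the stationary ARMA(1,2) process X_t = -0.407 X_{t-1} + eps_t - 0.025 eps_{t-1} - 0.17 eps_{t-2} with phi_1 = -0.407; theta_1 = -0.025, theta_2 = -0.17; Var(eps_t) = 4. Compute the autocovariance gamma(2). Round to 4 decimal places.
\gamma(2) = 0.0274

Multiply the model equation by X_{t-k} and take expectations. With theta_0 = psi_0 = 1 and psi_j the MA(infinity) weights, this gives
  gamma(k) - sum_i phi_i gamma(k-i) = c_k,
  c_k = sigma^2 * sum_{j=k..q} theta_j psi_{j-k}   (c_k = 0 for k > q),
using gamma(-m) = gamma(m).
psi-weights needed (psi_j = theta_j + sum_i phi_i psi_{j-i}):
  psi_1 = theta_1 + phi_1 = -0.025 + (-0.407) = -0.432
  psi_2 = theta_2 + phi_1 psi_1 = -0.17 + (-0.407)(-0.432) = 0.005824
Right-hand sides:
  c_0 = sigma^2 (1 + theta_1 psi_1 + theta_2 psi_2) = 4 * (1 + (-0.025)(-0.432) + (-0.17)(0.005824)) = 4 * 1.00981 = 4.03924
  c_1 = sigma^2 (theta_1 + theta_2 psi_1) = 4 * (-0.025 + (-0.17)(-0.432)) = 0.19376
  c_2 = sigma^2 theta_2 = 4 * (-0.17) = -0.68
Equations for k = 0 and k = 1 (AR order 1):
  gamma(0) = phi_1 gamma(1) + c_0
  gamma(1) = phi_1 gamma(0) + c_1
Substituting the second into the first: gamma(0) (1 - phi_1^2) = c_0 + phi_1 c_1, so
  gamma(0) = (c_0 + phi_1 c_1) / (1 - phi_1^2) = (4.03924 + (-0.407)(0.19376)) / (1 - (-0.407)^2) = 3.960379 / 0.834351 = 4.746659.
  gamma(1) = phi_1 gamma(0) + c_1 = (-0.407)(4.746659) + (0.19376) = -1.73813.
For k = 2: gamma(2) = phi_1 gamma(1) + c_2
  = (-0.407)(-1.73813) + (-0.68) = 0.027419.
Therefore gamma(2) = 0.0274 (to 4 decimal places).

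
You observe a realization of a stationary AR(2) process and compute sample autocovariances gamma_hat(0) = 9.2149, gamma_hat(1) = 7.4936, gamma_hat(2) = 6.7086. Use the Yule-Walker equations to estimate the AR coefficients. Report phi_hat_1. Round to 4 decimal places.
\hat\phi_{1} = 0.6530

The Yule-Walker equations for an AR(p) process read, in matrix form,
  Gamma_p phi = r_p,   with   (Gamma_p)_{ij} = gamma(|i - j|),
                       (r_p)_i = gamma(i),   i,j = 1..p.
Substitute the sample gammas (Toeplitz matrix and right-hand side of size 2):
  Gamma_p = [[9.2149, 7.4936], [7.4936, 9.2149]]
  r_p     = [7.4936, 6.7086]
Written out:
  9.2149 phi_1 + 7.4936 phi_2 = 7.4936
  7.4936 phi_1 + 9.2149 phi_2 = 6.7086
Solve by Cramer's rule:
  det = gamma(0)^2 - gamma(1)^2 = (9.2149)^2 - (7.4936)^2 = 84.91438201 - 56.15404096 = 28.76034105
  phi_hat_1 = [gamma(1) gamma(0) - gamma(1) gamma(2)] / det = [(7.4936)(9.2149) - (7.4936)(6.7086)] / 28.76034105 = 18.78120968 / 28.76034105 = 0.653
  phi_hat_2 = [gamma(0) gamma(2) - gamma(1)^2] / det = [(9.2149)(6.7086) - (7.4936)^2] / 28.76034105 = 5.66503718 / 28.76034105 = 0.197
So phi_hat = [0.6530, 0.1970].
Therefore phi_hat_1 = 0.6530.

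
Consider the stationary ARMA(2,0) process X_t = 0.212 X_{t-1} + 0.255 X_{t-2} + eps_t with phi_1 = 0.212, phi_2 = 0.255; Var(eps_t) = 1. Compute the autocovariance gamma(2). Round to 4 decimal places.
\gamma(2) = 0.3670

Multiply the model equation by X_{t-k} and take expectations. With theta_0 = psi_0 = 1 and psi_j the MA(infinity) weights, this gives
  gamma(k) - sum_i phi_i gamma(k-i) = c_k,
  c_k = sigma^2 * sum_{j=k..q} theta_j psi_{j-k}   (c_k = 0 for k > q),
using gamma(-m) = gamma(m).
Pure AR (q = 0): c_0 = sigma^2 = 1, c_k = 0 for k >= 1.
Equations for k = 0, 1, 2 (AR order 2, c_2 = 0):
  (E0) gamma(0) = phi_1 gamma(1) + phi_2 gamma(2) + c_0
  (E1) gamma(1) = phi_1 gamma(0) + phi_2 gamma(1) + c_1
  (E2) gamma(2) = phi_1 gamma(1) + phi_2 gamma(0)
From (E1): gamma(1) = A gamma(0) + B with
  A = phi_1 / (1 - phi_2) = 0.212 / 0.745 = 0.284564,   B = c_1 / (1 - phi_2) = 0 / 0.745 = 0.
Insert (E2) into (E0): gamma(0) (1 - phi_2^2) = phi_1 (1 + phi_2) gamma(1) + c_0.
  phi_1 (1 + phi_2) = (0.212)(1.255) = 0.26606,   1 - phi_2^2 = 0.934975.
Replace gamma(1) by A gamma(0) + B and collect gamma(0):
  gamma(0) [0.934975 - (0.26606)(0.284564)] = c_0 = 1
  gamma(0) * 0.859264 = 1
  gamma(0) = 1 / 0.859264 = 1.163787.
  gamma(1) = A gamma(0) = (0.284564)(1.163787) = 0.331172.
  gamma(2) = phi_1 gamma(1) + phi_2 gamma(0) = (0.212)(0.331172) + (0.255)(1.163787) = 0.366974.
Therefore gamma(2) = 0.3670 (to 4 decimal places).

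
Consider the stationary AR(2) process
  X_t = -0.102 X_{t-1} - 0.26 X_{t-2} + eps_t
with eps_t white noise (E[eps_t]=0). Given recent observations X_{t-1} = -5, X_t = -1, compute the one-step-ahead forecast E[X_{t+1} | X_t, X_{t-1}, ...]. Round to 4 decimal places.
E[X_{t+1} \mid \mathcal F_t] = 1.4020

For an AR(p) model X_t = c + sum_i phi_i X_{t-i} + eps_t, the
one-step-ahead conditional mean is
  E[X_{t+1} | X_t, ...] = c + sum_i phi_i X_{t+1-i}.
Substitute known values:
  E[X_{t+1} | ...] = (-0.102) * (-1) + (-0.26) * (-5)
                   = 1.4020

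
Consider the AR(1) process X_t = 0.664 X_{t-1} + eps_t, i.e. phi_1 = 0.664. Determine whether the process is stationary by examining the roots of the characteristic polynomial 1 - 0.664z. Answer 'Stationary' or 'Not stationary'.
\text{Stationary}

The AR(p) characteristic polynomial is P(z) = 1 - 0.664z.
Stationarity requires all roots to lie outside the unit circle, i.e. |z| > 1 for every root.
This is linear in z: 1 + (-0.664) z = 0  =>  z = -1/(-0.664) = 1.506024,  |z| = 1.506024.
Moduli of all roots: 1.5060.
All moduli strictly greater than 1? Yes.
Verdict: Stationary.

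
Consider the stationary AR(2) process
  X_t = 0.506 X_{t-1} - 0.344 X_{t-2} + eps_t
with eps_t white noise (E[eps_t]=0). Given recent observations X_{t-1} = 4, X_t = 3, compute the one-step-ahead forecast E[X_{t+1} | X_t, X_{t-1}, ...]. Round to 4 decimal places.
E[X_{t+1} \mid \mathcal F_t] = 0.1420

For an AR(p) model X_t = c + sum_i phi_i X_{t-i} + eps_t, the
one-step-ahead conditional mean is
  E[X_{t+1} | X_t, ...] = c + sum_i phi_i X_{t+1-i}.
Substitute known values:
  E[X_{t+1} | ...] = (0.506) * (3) + (-0.344) * (4)
                   = 0.1420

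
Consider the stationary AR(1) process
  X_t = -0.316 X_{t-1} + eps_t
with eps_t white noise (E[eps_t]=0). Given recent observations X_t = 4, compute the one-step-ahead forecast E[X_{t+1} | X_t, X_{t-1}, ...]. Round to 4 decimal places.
E[X_{t+1} \mid \mathcal F_t] = -1.2640

For an AR(p) model X_t = c + sum_i phi_i X_{t-i} + eps_t, the
one-step-ahead conditional mean is
  E[X_{t+1} | X_t, ...] = c + sum_i phi_i X_{t+1-i}.
Substitute known values:
  E[X_{t+1} | ...] = (-0.316) * (4)
                   = -1.2640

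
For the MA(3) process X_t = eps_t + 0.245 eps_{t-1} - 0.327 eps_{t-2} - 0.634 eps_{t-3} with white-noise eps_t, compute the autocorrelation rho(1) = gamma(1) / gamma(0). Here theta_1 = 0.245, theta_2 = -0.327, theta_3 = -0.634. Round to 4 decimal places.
\rho(1) = 0.2372

For an MA(q) process with theta_0 = 1, the autocovariance is
  gamma(k) = sigma^2 * sum_{i=0..q-k} theta_i * theta_{i+k},
and rho(k) = gamma(k) / gamma(0). Sigma^2 cancels.
  numerator   = (1)*(0.245) + (0.245)*(-0.327) + (-0.327)*(-0.634) = 0.372203.
  denominator = (1)^2 + (0.245)^2 + (-0.327)^2 + (-0.634)^2 = 1.56891.
  rho(1) = 0.372203 / 1.56891 = 0.2372.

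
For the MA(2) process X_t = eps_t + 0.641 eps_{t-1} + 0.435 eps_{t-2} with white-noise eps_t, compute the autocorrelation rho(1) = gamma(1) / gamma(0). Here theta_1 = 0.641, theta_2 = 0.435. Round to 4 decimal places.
\rho(1) = 0.5749

For an MA(q) process with theta_0 = 1, the autocovariance is
  gamma(k) = sigma^2 * sum_{i=0..q-k} theta_i * theta_{i+k},
and rho(k) = gamma(k) / gamma(0). Sigma^2 cancels.
  numerator   = (1)*(0.641) + (0.641)*(0.435) = 0.919835.
  denominator = (1)^2 + (0.641)^2 + (0.435)^2 = 1.600106.
  rho(1) = 0.919835 / 1.600106 = 0.5749.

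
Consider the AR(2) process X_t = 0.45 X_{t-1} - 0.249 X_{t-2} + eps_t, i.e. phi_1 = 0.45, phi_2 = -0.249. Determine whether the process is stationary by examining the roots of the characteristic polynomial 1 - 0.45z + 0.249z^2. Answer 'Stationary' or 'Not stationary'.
\text{Stationary}

The AR(p) characteristic polynomial is P(z) = 1 - 0.45z + 0.249z^2.
Stationarity requires all roots to lie outside the unit circle, i.e. |z| > 1 for every root.
Set 1 + (-0.45) z + (0.249) z^2 = 0, i.e. a z^2 + b z + c = 0 with a = 0.249, b = -0.45, c = 1.
Discriminant D = b^2 - 4ac = (-0.45)^2 - 4*(0.249)*1 = 0.2025 - (0.996) = -0.7935.
D < 0, so the roots are the complex-conjugate pair z = (-b +/- i sqrt(-D)) / (2a) = 0.9036 +/- 1.7887i.
For a conjugate pair |z|^2 = z * conj(z) = (product of roots) = c/a = 1/(0.249) = 4.016064, so |z| = sqrt(4.016064) = 2.004 for both roots.
Moduli of all roots: 2.0040, 2.0040.
All moduli strictly greater than 1? Yes.
Verdict: Stationary.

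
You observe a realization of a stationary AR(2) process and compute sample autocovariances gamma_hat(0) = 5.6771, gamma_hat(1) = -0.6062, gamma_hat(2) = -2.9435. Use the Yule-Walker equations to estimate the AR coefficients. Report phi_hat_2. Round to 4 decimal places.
\hat\phi_{2} = -0.5360

The Yule-Walker equations for an AR(p) process read, in matrix form,
  Gamma_p phi = r_p,   with   (Gamma_p)_{ij} = gamma(|i - j|),
                       (r_p)_i = gamma(i),   i,j = 1..p.
Substitute the sample gammas (Toeplitz matrix and right-hand side of size 2):
  Gamma_p = [[5.6771, -0.6062], [-0.6062, 5.6771]]
  r_p     = [-0.6062, -2.9435]
Written out:
  5.6771 phi_1 - 0.6062 phi_2 = -0.6062
  -0.6062 phi_1 + 5.6771 phi_2 = -2.9435
Solve by Cramer's rule:
  det = gamma(0)^2 - gamma(1)^2 = (5.6771)^2 - (-0.6062)^2 = 32.22946441 - 0.36747844 = 31.86198597
  phi_hat_1 = [gamma(1) gamma(0) - gamma(1) gamma(2)] / det = [(-0.6062)(5.6771) - (-0.6062)(-2.9435)] / 31.86198597 = -5.22580772 / 31.86198597 = -0.164
  phi_hat_2 = [gamma(0) gamma(2) - gamma(1)^2] / det = [(5.6771)(-2.9435) - (-0.6062)^2] / 31.86198597 = -17.07802229 / 31.86198597 = -0.536
So phi_hat = [-0.1640, -0.5360].
Therefore phi_hat_2 = -0.5360.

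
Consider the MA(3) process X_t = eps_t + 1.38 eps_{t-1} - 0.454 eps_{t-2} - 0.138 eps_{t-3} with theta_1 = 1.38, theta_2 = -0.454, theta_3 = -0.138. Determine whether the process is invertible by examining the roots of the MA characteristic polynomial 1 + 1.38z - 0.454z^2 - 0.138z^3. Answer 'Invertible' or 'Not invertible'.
\text{Not invertible}

The MA(q) characteristic polynomial is P(z) = 1 + 1.38z - 0.454z^2 - 0.138z^3.
Invertibility requires all roots to lie outside the unit circle, i.e. |z| > 1 for every root.
Degree 3: look for a simple real root z0 first, then factor out (1 - z/z0) and solve the remaining quadratic.
Testing z0 = -5: P(-5) = 1 + (1.38)(-5) + (-0.454)(-5)^2 + (-0.138)(-5)^3
  = 1 + (-6.9) + (-11.35) + (17.25) = 0.  So z_0 = -5 is a root, |z_0| = 5.
Divide out the factor (1 + 0.2 z) = (1 - z/z0) (since 1/z0 = -0.2):
  P(z) = (1 + 0.2 z)(1 + (1.18) z + (-0.69) z^2)
  [check: z-coef 1.18 - (-0.2) = 1.38; z^2-coef -0.69 - (-0.2)(1.18) = -0.454; z^3-coef -(-0.2)(-0.69) = -0.138.]
Remaining roots from the quadratic factor 1 + (1.18) z + (-0.69) z^2:
  Set 1 + (1.18) z + (-0.69) z^2 = 0, i.e. a z^2 + b z + c = 0 with a = -0.69, b = 1.18, c = 1.
  Discriminant D = b^2 - 4ac = (1.18)^2 - 4*(-0.69)*1 = 1.3924 - (-2.76) = 4.1524.
  D >= 0, so the roots are real: z = (-b +/- sqrt(D)) / (2a) = (-1.18 +/- 2.037744) / (-1.38).
    z_1 = (-1.18 + 2.037744) / (-1.38) = -0.6216,   |z_1| = 0.6216.
    z_2 = (-1.18 - 2.037744) / (-1.38) = 2.3317,   |z_2| = 2.3317.
Moduli of all roots: 5.0000, 0.6216, 2.3317.
All moduli strictly greater than 1? No.
Verdict: Not invertible.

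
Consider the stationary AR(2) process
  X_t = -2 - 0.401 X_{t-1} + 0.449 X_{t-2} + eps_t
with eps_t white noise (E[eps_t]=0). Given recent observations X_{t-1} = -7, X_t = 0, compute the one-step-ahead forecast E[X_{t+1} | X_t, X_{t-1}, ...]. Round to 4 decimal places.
E[X_{t+1} \mid \mathcal F_t] = -5.1430

For an AR(p) model X_t = c + sum_i phi_i X_{t-i} + eps_t, the
one-step-ahead conditional mean is
  E[X_{t+1} | X_t, ...] = c + sum_i phi_i X_{t+1-i}.
Substitute known values:
  E[X_{t+1} | ...] = -2 + (-0.401) * (0) + (0.449) * (-7)
                   = -5.1430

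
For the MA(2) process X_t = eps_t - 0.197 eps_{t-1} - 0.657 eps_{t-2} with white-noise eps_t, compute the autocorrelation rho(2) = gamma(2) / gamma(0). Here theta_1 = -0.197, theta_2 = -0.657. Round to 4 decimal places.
\rho(2) = -0.4468

For an MA(q) process with theta_0 = 1, the autocovariance is
  gamma(k) = sigma^2 * sum_{i=0..q-k} theta_i * theta_{i+k},
and rho(k) = gamma(k) / gamma(0). Sigma^2 cancels.
  numerator   = (1)*(-0.657) = -0.657.
  denominator = (1)^2 + (-0.197)^2 + (-0.657)^2 = 1.470458.
  rho(2) = -0.657 / 1.470458 = -0.4468.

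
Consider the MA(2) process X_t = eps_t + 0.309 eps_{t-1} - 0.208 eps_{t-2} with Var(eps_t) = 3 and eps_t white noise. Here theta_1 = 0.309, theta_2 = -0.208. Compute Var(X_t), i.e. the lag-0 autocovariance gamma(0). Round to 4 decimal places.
\gamma(0) = 3.4162

For an MA(q) process X_t = eps_t + sum_i theta_i eps_{t-i} with
Var(eps_t) = sigma^2, the variance is
  gamma(0) = sigma^2 * (1 + sum_i theta_i^2).
  sum_i theta_i^2 = (0.309)^2 + (-0.208)^2 = 0.095481 + 0.043264 = 0.138745.
  gamma(0) = 3 * (1 + 0.138745) = 3 * 1.138745 = 3.416235, which rounds to 3.4162.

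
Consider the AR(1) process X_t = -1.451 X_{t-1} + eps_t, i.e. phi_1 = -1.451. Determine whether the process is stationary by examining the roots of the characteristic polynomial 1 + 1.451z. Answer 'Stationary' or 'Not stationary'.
\text{Not stationary}

The AR(p) characteristic polynomial is P(z) = 1 + 1.451z.
Stationarity requires all roots to lie outside the unit circle, i.e. |z| > 1 for every root.
This is linear in z: 1 + (1.451) z = 0  =>  z = -1/(1.451) = -0.68918,  |z| = 0.68918.
Moduli of all roots: 0.6892.
All moduli strictly greater than 1? No.
Verdict: Not stationary.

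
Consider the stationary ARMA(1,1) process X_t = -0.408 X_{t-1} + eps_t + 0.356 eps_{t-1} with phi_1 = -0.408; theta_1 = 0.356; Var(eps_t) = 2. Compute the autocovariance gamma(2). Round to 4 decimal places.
\gamma(2) = 0.0435

Multiply the model equation by X_{t-k} and take expectations. With theta_0 = psi_0 = 1 and psi_j the MA(infinity) weights, this gives
  gamma(k) - sum_i phi_i gamma(k-i) = c_k,
  c_k = sigma^2 * sum_{j=k..q} theta_j psi_{j-k}   (c_k = 0 for k > q),
using gamma(-m) = gamma(m).
psi-weights needed (psi_j = theta_j + sum_i phi_i psi_{j-i}):
  psi_1 = theta_1 + phi_1 = 0.356 + (-0.408) = -0.052
Right-hand sides:
  c_0 = sigma^2 (1 + theta_1 psi_1) = 2 * (1 + (0.356)(-0.052)) = 2 * 0.981488 = 1.962976
  c_1 = sigma^2 theta_1 = 2 * (0.356) = 0.712
  c_2 = 0
Equations for k = 0 and k = 1 (AR order 1):
  gamma(0) = phi_1 gamma(1) + c_0
  gamma(1) = phi_1 gamma(0) + c_1
Substituting the second into the first: gamma(0) (1 - phi_1^2) = c_0 + phi_1 c_1, so
  gamma(0) = (c_0 + phi_1 c_1) / (1 - phi_1^2) = (1.962976 + (-0.408)(0.712)) / (1 - (-0.408)^2) = 1.67248 / 0.833536 = 2.006488.
  gamma(1) = phi_1 gamma(0) + c_1 = (-0.408)(2.006488) + (0.712) = -0.106647.
For k = 2 (> q): gamma(2) = phi_1 gamma(1) = (-0.408)(-0.106647) = 0.043512.
Therefore gamma(2) = 0.0435 (to 4 decimal places).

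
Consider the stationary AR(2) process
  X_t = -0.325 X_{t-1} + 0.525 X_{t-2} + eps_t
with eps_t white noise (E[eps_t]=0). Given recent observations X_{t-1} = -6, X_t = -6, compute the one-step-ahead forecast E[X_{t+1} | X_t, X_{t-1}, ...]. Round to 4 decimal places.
E[X_{t+1} \mid \mathcal F_t] = -1.2000

For an AR(p) model X_t = c + sum_i phi_i X_{t-i} + eps_t, the
one-step-ahead conditional mean is
  E[X_{t+1} | X_t, ...] = c + sum_i phi_i X_{t+1-i}.
Substitute known values:
  E[X_{t+1} | ...] = (-0.325) * (-6) + (0.525) * (-6)
                   = -1.2000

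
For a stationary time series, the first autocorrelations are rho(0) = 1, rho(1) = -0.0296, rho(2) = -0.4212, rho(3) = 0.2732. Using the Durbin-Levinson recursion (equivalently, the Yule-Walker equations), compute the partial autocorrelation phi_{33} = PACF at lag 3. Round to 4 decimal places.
\phi_{33} = 0.2960

The PACF at lag k is phi_{kk}, the last component of the solution
to the Yule-Walker system G_k phi = r_k where
  (G_k)_{ij} = rho(|i - j|), (r_k)_i = rho(i), i,j = 1..k.
Equivalently, Durbin-Levinson gives phi_{kk} iteratively:
  phi_{11} = rho(1)
  phi_{kk} = [rho(k) - sum_{j=1..k-1} phi_{k-1,j} rho(k-j)]
            / [1 - sum_{j=1..k-1} phi_{k-1,j} rho(j)],
  phi_{k,j} = phi_{k-1,j} - phi_{kk} phi_{k-1,k-j},  j = 1..k-1.
Step k = 1:
  phi_11 = rho(1) = -0.0296.
Step k = 2:
  phi_22 = [rho(2) - phi_11 rho(1)] / [1 - phi_11 rho(1)] = [-0.4212 - (-0.0296)(-0.0296)] / [1 - (-0.0296)(-0.0296)]
         = -0.42207616 / 0.99912384 = -0.422446.
  Update: phi_21 = phi_11 - phi_22 phi_11 = -0.0296 - (-0.422446)(-0.0296) = -0.042104.
Step k = 3:
  phi_33 = [rho(3) - phi_21 rho(2) - phi_22 rho(1)] / [1 - phi_21 rho(1) - phi_22 rho(2)]
    numerator   = 0.2732 - (-0.042104)(-0.4212) - (-0.422446)(-0.0296) = 0.24296121
    denominator = 1 - (-0.042104)(-0.0296) - (-0.422446)(-0.4212) = 0.82081933
  phi_33 = 0.24296121 / 0.82081933 = 0.296.
Therefore phi_{33} = 0.2960.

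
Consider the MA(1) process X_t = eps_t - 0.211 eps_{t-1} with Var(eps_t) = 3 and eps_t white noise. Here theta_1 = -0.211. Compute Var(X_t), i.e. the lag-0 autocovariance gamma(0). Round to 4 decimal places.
\gamma(0) = 3.1336

For an MA(q) process X_t = eps_t + sum_i theta_i eps_{t-i} with
Var(eps_t) = sigma^2, the variance is
  gamma(0) = sigma^2 * (1 + sum_i theta_i^2).
  sum_i theta_i^2 = (-0.211)^2 = 0.044521.
  gamma(0) = 3 * (1 + 0.044521) = 3 * 1.044521 = 3.133563, which rounds to 3.1336.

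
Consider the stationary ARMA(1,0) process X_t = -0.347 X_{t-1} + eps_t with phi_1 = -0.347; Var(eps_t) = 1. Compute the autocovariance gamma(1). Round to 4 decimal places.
\gamma(1) = -0.3945

Multiply the model equation by X_{t-k} and take expectations. With theta_0 = psi_0 = 1 and psi_j the MA(infinity) weights, this gives
  gamma(k) - sum_i phi_i gamma(k-i) = c_k,
  c_k = sigma^2 * sum_{j=k..q} theta_j psi_{j-k}   (c_k = 0 for k > q),
using gamma(-m) = gamma(m).
Pure AR (q = 0): c_0 = sigma^2 = 1, c_k = 0 for k >= 1.
Equations for k = 0 and k = 1 (AR order 1):
  gamma(0) = phi_1 gamma(1) + c_0
  gamma(1) = phi_1 gamma(0) + c_1
Substituting the second into the first: gamma(0) (1 - phi_1^2) = c_0 + phi_1 c_1, so
  gamma(0) = c_0 / (1 - phi_1^2) = 1 / (1 - (-0.347)^2) = 1 / 0.879591 = 1.136892.
  gamma(1) = phi_1 gamma(0) = (-0.347)(1.136892) = -0.394502.
Therefore gamma(1) = -0.3945 (to 4 decimal places).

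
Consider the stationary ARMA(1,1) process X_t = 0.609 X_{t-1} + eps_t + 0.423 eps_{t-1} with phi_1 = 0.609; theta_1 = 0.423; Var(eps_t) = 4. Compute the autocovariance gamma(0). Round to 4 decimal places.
\gamma(0) = 10.7715

Multiply the model equation by X_{t-k} and take expectations. With theta_0 = psi_0 = 1 and psi_j the MA(infinity) weights, this gives
  gamma(k) - sum_i phi_i gamma(k-i) = c_k,
  c_k = sigma^2 * sum_{j=k..q} theta_j psi_{j-k}   (c_k = 0 for k > q),
using gamma(-m) = gamma(m).
psi-weights needed (psi_j = theta_j + sum_i phi_i psi_{j-i}):
  psi_1 = theta_1 + phi_1 = 0.423 + (0.609) = 1.032
Right-hand sides:
  c_0 = sigma^2 (1 + theta_1 psi_1) = 4 * (1 + (0.423)(1.032)) = 4 * 1.436536 = 5.746144
  c_1 = sigma^2 theta_1 = 4 * (0.423) = 1.692
  c_2 = 0
Equations for k = 0 and k = 1 (AR order 1):
  gamma(0) = phi_1 gamma(1) + c_0
  gamma(1) = phi_1 gamma(0) + c_1
Substituting the second into the first: gamma(0) (1 - phi_1^2) = c_0 + phi_1 c_1, so
  gamma(0) = (c_0 + phi_1 c_1) / (1 - phi_1^2) = (5.746144 + (0.609)(1.692)) / (1 - (0.609)^2) = 6.776572 / 0.629119 = 10.771527.
Therefore gamma(0) = 10.7715 (to 4 decimal places).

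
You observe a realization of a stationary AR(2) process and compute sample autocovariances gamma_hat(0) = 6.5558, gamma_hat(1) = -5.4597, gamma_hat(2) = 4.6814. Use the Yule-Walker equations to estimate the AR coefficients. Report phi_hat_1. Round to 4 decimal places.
\hat\phi_{1} = -0.7770

The Yule-Walker equations for an AR(p) process read, in matrix form,
  Gamma_p phi = r_p,   with   (Gamma_p)_{ij} = gamma(|i - j|),
                       (r_p)_i = gamma(i),   i,j = 1..p.
Substitute the sample gammas (Toeplitz matrix and right-hand side of size 2):
  Gamma_p = [[6.5558, -5.4597], [-5.4597, 6.5558]]
  r_p     = [-5.4597, 4.6814]
Written out:
  6.5558 phi_1 - 5.4597 phi_2 = -5.4597
  -5.4597 phi_1 + 6.5558 phi_2 = 4.6814
Solve by Cramer's rule:
  det = gamma(0)^2 - gamma(1)^2 = (6.5558)^2 - (-5.4597)^2 = 42.97851364 - 29.80832409 = 13.17018955
  phi_hat_1 = [gamma(1) gamma(0) - gamma(1) gamma(2)] / det = [(-5.4597)(6.5558) - (-5.4597)(4.6814)] / 13.17018955 = -10.23366168 / 13.17018955 = -0.777
  phi_hat_2 = [gamma(0) gamma(2) - gamma(1)^2] / det = [(6.5558)(4.6814) - (-5.4597)^2] / 13.17018955 = 0.88199803 / 13.17018955 = 0.067
So phi_hat = [-0.7770, 0.0670].
Therefore phi_hat_1 = -0.7770.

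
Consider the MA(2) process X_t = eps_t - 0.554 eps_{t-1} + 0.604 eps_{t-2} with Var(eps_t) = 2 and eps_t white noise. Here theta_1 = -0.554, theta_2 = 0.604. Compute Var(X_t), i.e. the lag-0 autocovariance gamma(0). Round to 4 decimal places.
\gamma(0) = 3.3435

For an MA(q) process X_t = eps_t + sum_i theta_i eps_{t-i} with
Var(eps_t) = sigma^2, the variance is
  gamma(0) = sigma^2 * (1 + sum_i theta_i^2).
  sum_i theta_i^2 = (-0.554)^2 + (0.604)^2 = 0.306916 + 0.364816 = 0.671732.
  gamma(0) = 2 * (1 + 0.671732) = 2 * 1.671732 = 3.343464, which rounds to 3.3435.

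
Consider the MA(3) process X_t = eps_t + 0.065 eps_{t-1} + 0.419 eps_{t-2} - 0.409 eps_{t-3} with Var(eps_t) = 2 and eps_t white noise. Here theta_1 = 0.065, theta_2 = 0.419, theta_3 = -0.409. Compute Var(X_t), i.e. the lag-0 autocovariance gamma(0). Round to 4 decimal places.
\gamma(0) = 2.6941

For an MA(q) process X_t = eps_t + sum_i theta_i eps_{t-i} with
Var(eps_t) = sigma^2, the variance is
  gamma(0) = sigma^2 * (1 + sum_i theta_i^2).
  sum_i theta_i^2 = (0.065)^2 + (0.419)^2 + (-0.409)^2 = 0.004225 + 0.175561 + 0.167281 = 0.347067.
  gamma(0) = 2 * (1 + 0.347067) = 2 * 1.347067 = 2.694134, which rounds to 2.6941.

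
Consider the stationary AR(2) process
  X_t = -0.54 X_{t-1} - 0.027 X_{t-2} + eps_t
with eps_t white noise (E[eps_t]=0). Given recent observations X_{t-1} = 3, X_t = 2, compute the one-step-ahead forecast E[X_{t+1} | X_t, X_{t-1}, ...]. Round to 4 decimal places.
E[X_{t+1} \mid \mathcal F_t] = -1.1610

For an AR(p) model X_t = c + sum_i phi_i X_{t-i} + eps_t, the
one-step-ahead conditional mean is
  E[X_{t+1} | X_t, ...] = c + sum_i phi_i X_{t+1-i}.
Substitute known values:
  E[X_{t+1} | ...] = (-0.54) * (2) + (-0.027) * (3)
                   = -1.1610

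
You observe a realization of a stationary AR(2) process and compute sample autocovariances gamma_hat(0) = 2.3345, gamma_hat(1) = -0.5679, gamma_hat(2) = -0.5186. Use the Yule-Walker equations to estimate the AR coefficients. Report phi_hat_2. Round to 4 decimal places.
\hat\phi_{2} = -0.2990

The Yule-Walker equations for an AR(p) process read, in matrix form,
  Gamma_p phi = r_p,   with   (Gamma_p)_{ij} = gamma(|i - j|),
                       (r_p)_i = gamma(i),   i,j = 1..p.
Substitute the sample gammas (Toeplitz matrix and right-hand side of size 2):
  Gamma_p = [[2.3345, -0.5679], [-0.5679, 2.3345]]
  r_p     = [-0.5679, -0.5186]
Written out:
  2.3345 phi_1 - 0.5679 phi_2 = -0.5679
  -0.5679 phi_1 + 2.3345 phi_2 = -0.5186
Solve by Cramer's rule:
  det = gamma(0)^2 - gamma(1)^2 = (2.3345)^2 - (-0.5679)^2 = 5.44989025 - 0.32251041 = 5.12737984
  phi_hat_1 = [gamma(1) gamma(0) - gamma(1) gamma(2)] / det = [(-0.5679)(2.3345) - (-0.5679)(-0.5186)] / 5.12737984 = -1.62027549 / 5.12737984 = -0.316
  phi_hat_2 = [gamma(0) gamma(2) - gamma(1)^2] / det = [(2.3345)(-0.5186) - (-0.5679)^2] / 5.12737984 = -1.53318211 / 5.12737984 = -0.299
So phi_hat = [-0.3160, -0.2990].
Therefore phi_hat_2 = -0.2990.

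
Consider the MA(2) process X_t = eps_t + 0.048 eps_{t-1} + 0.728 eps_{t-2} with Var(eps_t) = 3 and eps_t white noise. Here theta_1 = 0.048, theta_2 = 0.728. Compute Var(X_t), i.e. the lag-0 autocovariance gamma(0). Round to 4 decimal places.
\gamma(0) = 4.5969

For an MA(q) process X_t = eps_t + sum_i theta_i eps_{t-i} with
Var(eps_t) = sigma^2, the variance is
  gamma(0) = sigma^2 * (1 + sum_i theta_i^2).
  sum_i theta_i^2 = (0.048)^2 + (0.728)^2 = 0.002304 + 0.529984 = 0.532288.
  gamma(0) = 3 * (1 + 0.532288) = 3 * 1.532288 = 4.596864, which rounds to 4.5969.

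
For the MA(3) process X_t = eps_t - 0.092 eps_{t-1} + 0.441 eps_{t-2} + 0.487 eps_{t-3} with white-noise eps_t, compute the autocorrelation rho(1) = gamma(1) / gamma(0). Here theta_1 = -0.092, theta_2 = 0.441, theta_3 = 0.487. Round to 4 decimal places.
\rho(1) = 0.0571

For an MA(q) process with theta_0 = 1, the autocovariance is
  gamma(k) = sigma^2 * sum_{i=0..q-k} theta_i * theta_{i+k},
and rho(k) = gamma(k) / gamma(0). Sigma^2 cancels.
  numerator   = (1)*(-0.092) + (-0.092)*(0.441) + (0.441)*(0.487) = 0.082195.
  denominator = (1)^2 + (-0.092)^2 + (0.441)^2 + (0.487)^2 = 1.440114.
  rho(1) = 0.082195 / 1.440114 = 0.0571.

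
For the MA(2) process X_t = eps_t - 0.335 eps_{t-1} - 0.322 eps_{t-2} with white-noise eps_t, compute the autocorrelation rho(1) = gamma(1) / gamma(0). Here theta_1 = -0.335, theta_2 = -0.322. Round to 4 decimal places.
\rho(1) = -0.1868

For an MA(q) process with theta_0 = 1, the autocovariance is
  gamma(k) = sigma^2 * sum_{i=0..q-k} theta_i * theta_{i+k},
and rho(k) = gamma(k) / gamma(0). Sigma^2 cancels.
  numerator   = (1)*(-0.335) + (-0.335)*(-0.322) = -0.22713.
  denominator = (1)^2 + (-0.335)^2 + (-0.322)^2 = 1.215909.
  rho(1) = -0.22713 / 1.215909 = -0.1868.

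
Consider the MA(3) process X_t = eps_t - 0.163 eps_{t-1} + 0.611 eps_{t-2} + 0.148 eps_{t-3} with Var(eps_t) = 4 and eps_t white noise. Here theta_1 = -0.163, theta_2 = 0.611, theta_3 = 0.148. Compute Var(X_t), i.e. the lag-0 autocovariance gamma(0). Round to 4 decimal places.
\gamma(0) = 5.6872

For an MA(q) process X_t = eps_t + sum_i theta_i eps_{t-i} with
Var(eps_t) = sigma^2, the variance is
  gamma(0) = sigma^2 * (1 + sum_i theta_i^2).
  sum_i theta_i^2 = (-0.163)^2 + (0.611)^2 + (0.148)^2 = 0.026569 + 0.373321 + 0.021904 = 0.421794.
  gamma(0) = 4 * (1 + 0.421794) = 4 * 1.421794 = 5.687176, which rounds to 5.6872.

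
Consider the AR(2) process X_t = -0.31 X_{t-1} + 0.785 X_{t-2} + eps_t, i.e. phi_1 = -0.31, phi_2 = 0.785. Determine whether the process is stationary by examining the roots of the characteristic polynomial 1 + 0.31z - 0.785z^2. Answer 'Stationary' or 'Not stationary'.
\text{Not stationary}

The AR(p) characteristic polynomial is P(z) = 1 + 0.31z - 0.785z^2.
Stationarity requires all roots to lie outside the unit circle, i.e. |z| > 1 for every root.
Set 1 + (0.31) z + (-0.785) z^2 = 0, i.e. a z^2 + b z + c = 0 with a = -0.785, b = 0.31, c = 1.
Discriminant D = b^2 - 4ac = (0.31)^2 - 4*(-0.785)*1 = 0.0961 - (-3.14) = 3.2361.
D >= 0, so the roots are real: z = (-b +/- sqrt(D)) / (2a) = (-0.31 +/- 1.798916) / (-1.57).
  z_1 = (-0.31 + 1.798916) / (-1.57) = -0.9484,   |z_1| = 0.9484.
  z_2 = (-0.31 - 1.798916) / (-1.57) = 1.3433,   |z_2| = 1.3433.
Moduli of all roots: 0.9484, 1.3433.
All moduli strictly greater than 1? No.
Verdict: Not stationary.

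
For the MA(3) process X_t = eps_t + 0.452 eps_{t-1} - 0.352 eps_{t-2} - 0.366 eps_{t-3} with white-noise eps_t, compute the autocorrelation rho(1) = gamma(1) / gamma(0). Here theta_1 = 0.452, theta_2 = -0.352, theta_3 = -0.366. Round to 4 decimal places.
\rho(1) = 0.2884

For an MA(q) process with theta_0 = 1, the autocovariance is
  gamma(k) = sigma^2 * sum_{i=0..q-k} theta_i * theta_{i+k},
and rho(k) = gamma(k) / gamma(0). Sigma^2 cancels.
  numerator   = (1)*(0.452) + (0.452)*(-0.352) + (-0.352)*(-0.366) = 0.421728.
  denominator = (1)^2 + (0.452)^2 + (-0.352)^2 + (-0.366)^2 = 1.462164.
  rho(1) = 0.421728 / 1.462164 = 0.2884.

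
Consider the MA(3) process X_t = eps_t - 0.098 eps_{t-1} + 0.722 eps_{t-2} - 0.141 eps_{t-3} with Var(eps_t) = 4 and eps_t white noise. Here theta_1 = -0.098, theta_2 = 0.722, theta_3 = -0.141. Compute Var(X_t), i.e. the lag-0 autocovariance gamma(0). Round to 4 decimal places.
\gamma(0) = 6.2031

For an MA(q) process X_t = eps_t + sum_i theta_i eps_{t-i} with
Var(eps_t) = sigma^2, the variance is
  gamma(0) = sigma^2 * (1 + sum_i theta_i^2).
  sum_i theta_i^2 = (-0.098)^2 + (0.722)^2 + (-0.141)^2 = 0.009604 + 0.521284 + 0.019881 = 0.550769.
  gamma(0) = 4 * (1 + 0.550769) = 4 * 1.550769 = 6.203076, which rounds to 6.2031.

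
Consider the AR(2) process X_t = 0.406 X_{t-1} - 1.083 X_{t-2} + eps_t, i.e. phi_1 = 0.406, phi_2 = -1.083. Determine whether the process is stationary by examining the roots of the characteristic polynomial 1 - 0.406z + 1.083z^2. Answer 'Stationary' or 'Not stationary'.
\text{Not stationary}

The AR(p) characteristic polynomial is P(z) = 1 - 0.406z + 1.083z^2.
Stationarity requires all roots to lie outside the unit circle, i.e. |z| > 1 for every root.
Set 1 + (-0.406) z + (1.083) z^2 = 0, i.e. a z^2 + b z + c = 0 with a = 1.083, b = -0.406, c = 1.
Discriminant D = b^2 - 4ac = (-0.406)^2 - 4*(1.083)*1 = 0.164836 - (4.332) = -4.167164.
D < 0, so the roots are the complex-conjugate pair z = (-b +/- i sqrt(-D)) / (2a) = 0.1874 +/- 0.9425i.
For a conjugate pair |z|^2 = z * conj(z) = (product of roots) = c/a = 1/(1.083) = 0.923361, so |z| = sqrt(0.923361) = 0.9609 for both roots.
Moduli of all roots: 0.9609, 0.9609.
All moduli strictly greater than 1? No.
Verdict: Not stationary.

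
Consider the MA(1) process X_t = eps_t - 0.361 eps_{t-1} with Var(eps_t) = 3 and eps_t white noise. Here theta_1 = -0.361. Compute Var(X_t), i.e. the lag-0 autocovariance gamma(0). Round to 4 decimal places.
\gamma(0) = 3.3910

For an MA(q) process X_t = eps_t + sum_i theta_i eps_{t-i} with
Var(eps_t) = sigma^2, the variance is
  gamma(0) = sigma^2 * (1 + sum_i theta_i^2).
  sum_i theta_i^2 = (-0.361)^2 = 0.130321.
  gamma(0) = 3 * (1 + 0.130321) = 3 * 1.130321 = 3.390963, which rounds to 3.3910.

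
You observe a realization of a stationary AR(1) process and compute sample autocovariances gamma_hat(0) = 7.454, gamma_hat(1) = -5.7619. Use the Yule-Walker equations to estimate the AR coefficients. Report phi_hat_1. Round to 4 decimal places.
\hat\phi_{1} = -0.7730

The Yule-Walker equations for an AR(p) process read, in matrix form,
  Gamma_p phi = r_p,   with   (Gamma_p)_{ij} = gamma(|i - j|),
                       (r_p)_i = gamma(i),   i,j = 1..p.
Substitute the sample gammas (Toeplitz matrix and right-hand side of size 1):
  Gamma_p = [[7.454]]
  r_p     = [-5.7619]
With p = 1 this is the single equation gamma(0) phi_1 = gamma(1):
  phi_hat_1 = gamma(1) / gamma(0) = -5.7619 / 7.454 = -0.7730.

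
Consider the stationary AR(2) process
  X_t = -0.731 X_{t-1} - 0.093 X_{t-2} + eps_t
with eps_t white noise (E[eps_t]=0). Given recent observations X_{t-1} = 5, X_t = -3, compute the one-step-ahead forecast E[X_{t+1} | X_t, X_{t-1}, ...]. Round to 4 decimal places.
E[X_{t+1} \mid \mathcal F_t] = 1.7280

For an AR(p) model X_t = c + sum_i phi_i X_{t-i} + eps_t, the
one-step-ahead conditional mean is
  E[X_{t+1} | X_t, ...] = c + sum_i phi_i X_{t+1-i}.
Substitute known values:
  E[X_{t+1} | ...] = (-0.731) * (-3) + (-0.093) * (5)
                   = 1.7280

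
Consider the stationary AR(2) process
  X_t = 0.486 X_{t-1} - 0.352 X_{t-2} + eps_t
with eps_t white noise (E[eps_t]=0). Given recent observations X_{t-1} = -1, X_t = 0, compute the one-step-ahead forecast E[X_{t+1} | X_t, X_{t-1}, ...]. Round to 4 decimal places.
E[X_{t+1} \mid \mathcal F_t] = 0.3520

For an AR(p) model X_t = c + sum_i phi_i X_{t-i} + eps_t, the
one-step-ahead conditional mean is
  E[X_{t+1} | X_t, ...] = c + sum_i phi_i X_{t+1-i}.
Substitute known values:
  E[X_{t+1} | ...] = (0.486) * (0) + (-0.352) * (-1)
                   = 0.3520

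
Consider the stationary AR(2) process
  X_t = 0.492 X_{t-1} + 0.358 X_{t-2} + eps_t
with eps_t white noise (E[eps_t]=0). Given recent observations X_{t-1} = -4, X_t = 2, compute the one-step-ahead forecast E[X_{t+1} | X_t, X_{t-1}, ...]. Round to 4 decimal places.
E[X_{t+1} \mid \mathcal F_t] = -0.4480

For an AR(p) model X_t = c + sum_i phi_i X_{t-i} + eps_t, the
one-step-ahead conditional mean is
  E[X_{t+1} | X_t, ...] = c + sum_i phi_i X_{t+1-i}.
Substitute known values:
  E[X_{t+1} | ...] = (0.492) * (2) + (0.358) * (-4)
                   = -0.4480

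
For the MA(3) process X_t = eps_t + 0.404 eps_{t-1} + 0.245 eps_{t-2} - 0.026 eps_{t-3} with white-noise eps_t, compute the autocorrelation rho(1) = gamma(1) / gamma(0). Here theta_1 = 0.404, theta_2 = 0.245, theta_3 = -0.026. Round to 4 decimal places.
\rho(1) = 0.4058

For an MA(q) process with theta_0 = 1, the autocovariance is
  gamma(k) = sigma^2 * sum_{i=0..q-k} theta_i * theta_{i+k},
and rho(k) = gamma(k) / gamma(0). Sigma^2 cancels.
  numerator   = (1)*(0.404) + (0.404)*(0.245) + (0.245)*(-0.026) = 0.49661.
  denominator = (1)^2 + (0.404)^2 + (0.245)^2 + (-0.026)^2 = 1.223917.
  rho(1) = 0.49661 / 1.223917 = 0.4058.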